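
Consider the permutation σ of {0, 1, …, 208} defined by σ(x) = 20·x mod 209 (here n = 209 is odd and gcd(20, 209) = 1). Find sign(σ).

Orbit of 20 under x↦20x: [20, 191, 58, 115, 1]… (length divides ord_209(20)).
57 cycles of lengths [5, 5, 5, 5, 5, 5, 5, 5, 5, 5, 5, 5, 5, 5, 5, 5, 5, 5, 5, 5, 5, 5, 5, 5, 5, 5, 5, 5, 5, 5, 5, 5, 5, 5, 5, 5, 5, 5, 1, 1, 1, 1, 1, 1, 1, 1, 1, 1, 1, 1, 1, 1, 1, 1, 1, 1, 1].
57 cycles on 209: each ℓ→(−1)^(ℓ−1), product (−1)^152 = +1.

+1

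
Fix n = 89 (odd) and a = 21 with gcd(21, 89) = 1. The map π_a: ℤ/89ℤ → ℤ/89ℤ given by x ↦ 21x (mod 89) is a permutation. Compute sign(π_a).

Start at x=67: 67 → 72 → 88 → 68 → 4 → 84 → 73 → … (one orbit).
Decompose π into cycles: lengths [44, 44, 1] (3 cycles, including the fixed point 0).
n − c = 89 − 3 = 86; sign = (−1)^86 = +1.
(21|89)_J = +1 (Zolotarev's lemma cross-check).

+1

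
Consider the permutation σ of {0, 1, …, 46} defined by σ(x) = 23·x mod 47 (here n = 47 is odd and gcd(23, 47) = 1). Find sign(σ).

-1

Orbit of 46 under x↦23x: [46, 24, 35, 6, 44, 25, 11]… (length divides ord_47(23)).
Cycle type of π: 46 + 1; total 2 cycles.
With 2 cycles on 47 points, sign = (−1)^{47−2} = -1.
The Jacobi symbol (23|47) = -1 (Zolotarev) agrees.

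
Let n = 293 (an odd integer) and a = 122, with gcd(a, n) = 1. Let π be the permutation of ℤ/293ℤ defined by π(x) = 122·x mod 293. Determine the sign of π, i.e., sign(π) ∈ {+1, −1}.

Start at x=235: 235 → 249 → 199 → 252 → 272 → 75 → 67 → … (one orbit).
The orbit structure of x ↦ 122x mod 293: 2 orbits of sizes [292, 1].
n − c = 293 − 2 = 291; sign = (−1)^291 = -1.
The Jacobi symbol (122|293) = -1 (Zolotarev) agrees.

-1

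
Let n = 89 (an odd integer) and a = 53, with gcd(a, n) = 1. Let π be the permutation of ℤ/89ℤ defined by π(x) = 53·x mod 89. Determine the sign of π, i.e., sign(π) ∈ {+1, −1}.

Orbit of 67 under x↦53x: [67, 80, 57, 84, 2, 17, 11]… (length divides ord_89(53)).
The orbit structure of x ↦ 53x mod 89: 3 orbits of sizes [44, 44, 1].
89 − 3 = 86 transpositions; sign(π) = (−1)^86 = +1.

+1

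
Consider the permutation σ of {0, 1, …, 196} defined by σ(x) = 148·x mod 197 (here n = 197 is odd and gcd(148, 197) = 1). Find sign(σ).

+1

Trace 114: π^k(114) = [114, 127, 81, 168, 42, 109, 175] for k=0..6.
Cycle type of π: 98×2 + 1; total 3 cycles.
With 3 cycles on 197 points, sign = (−1)^{197−3} = +1.
(148|197)_J = +1 (Zolotarev's lemma cross-check).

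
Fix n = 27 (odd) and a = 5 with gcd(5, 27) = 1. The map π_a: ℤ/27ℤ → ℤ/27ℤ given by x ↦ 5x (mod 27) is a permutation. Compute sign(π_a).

Start at x=19: 19 → 14 → 16 → 26 → 22 → 2 → 10 → … (one orbit).
4 cycles of lengths [18, 6, 2, 1].
With 4 cycles on 27 points, sign = (−1)^{27−4} = -1.

-1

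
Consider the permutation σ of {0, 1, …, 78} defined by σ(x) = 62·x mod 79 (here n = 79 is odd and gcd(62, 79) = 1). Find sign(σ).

+1

Orbit of 46 under x↦62x: [46, 8, 22, 21, 38, 65, 1]… (length divides ord_79(62)).
Decompose π into cycles: lengths [13, 13, 13, 13, 13, 13, 1] (7 cycles, including the fixed point 0).
Σ(ℓ_i−1) = 79−7 = 72; sign = (−1)^72 = +1.
(62|79)_J = +1 (Zolotarev's lemma cross-check).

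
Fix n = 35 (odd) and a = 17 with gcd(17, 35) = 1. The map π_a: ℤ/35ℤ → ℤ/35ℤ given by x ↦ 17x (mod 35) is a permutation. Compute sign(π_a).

Trace 29: π^k(29) = [29, 3, 16, 27, 4, 33, 1] for k=0..6.
5 cycles of lengths [12, 12, 6, 4, 1].
5 cycles on 35: each ℓ→(−1)^(ℓ−1), product (−1)^30 = +1.
Check: (17/35) = +1 by Zolotarev.

+1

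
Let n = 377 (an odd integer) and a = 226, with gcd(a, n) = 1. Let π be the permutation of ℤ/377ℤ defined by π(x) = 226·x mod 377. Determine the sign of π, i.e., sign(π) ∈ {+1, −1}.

-1

Trace 190: π^k(190) = [190, 339, 83, 285, 320, 313, 239] for k=0..6.
Cycle type of π: 28×12 + 7×4 + 4×3 + 1; total 20 cycles.
With 20 cycles on 377 points, sign = (−1)^{377−20} = -1.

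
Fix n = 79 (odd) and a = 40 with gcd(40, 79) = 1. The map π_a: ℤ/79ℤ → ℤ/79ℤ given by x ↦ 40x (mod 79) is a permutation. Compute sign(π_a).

+1

Orbit of 40 under x↦40x: [40, 20, 10, 5, 42, 21, 50]… (length divides ord_79(40)).
Cycle type of π: 39×2 + 1; total 3 cycles.
3 cycles on 79: each ℓ→(−1)^(ℓ−1), product (−1)^76 = +1.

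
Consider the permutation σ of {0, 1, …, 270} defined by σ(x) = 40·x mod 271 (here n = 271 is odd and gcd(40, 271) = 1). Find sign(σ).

+1

Trace 34: π^k(34) = [34, 5, 200, 141, 220, 128, 242] for k=0..6.
Cycle type of π: 135×2 + 1; total 3 cycles.
With 3 cycles on 271 points, sign = (−1)^{271−3} = +1.
The Jacobi symbol (40|271) = +1 (Zolotarev) agrees.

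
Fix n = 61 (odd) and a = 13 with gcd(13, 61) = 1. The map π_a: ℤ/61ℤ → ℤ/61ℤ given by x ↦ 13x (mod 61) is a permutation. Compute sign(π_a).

+1

Start at x=13: 13 → 47 → 1 → 13 (one orbit).
Cycle lengths of π_13 on ℤ/61ℤ: [3, 3, 3, 3, 3, 3, 3, 3, 3, 3, 3, 3, 3, 3, 3, 3, 3, 3, 3, 3, 1]; 21 cycles in total.
Σ(ℓ_i−1) = 61−21 = 40; sign = (−1)^40 = +1.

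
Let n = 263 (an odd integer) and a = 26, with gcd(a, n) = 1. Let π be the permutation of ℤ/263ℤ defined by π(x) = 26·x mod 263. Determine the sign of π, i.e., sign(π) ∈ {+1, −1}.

Start at x=33: 33 → 69 → 216 → 93 → 51 → 11 → 23 → … (one orbit).
The orbit structure of x ↦ 26x mod 263: 3 orbits of sizes [131, 131, 1].
3 cycles on 263: each ℓ→(−1)^(ℓ−1), product (−1)^260 = +1.

+1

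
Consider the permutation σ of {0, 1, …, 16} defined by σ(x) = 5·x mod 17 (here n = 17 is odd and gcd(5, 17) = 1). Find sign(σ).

-1

Trace 7: π^k(7) = [7, 1, 5, 8, 6, 13, 14] for k=0..6.
Decompose π into cycles: lengths [16, 1] (2 cycles, including the fixed point 0).
Σ(ℓ_i−1) = 17−2 = 15; sign = (−1)^15 = -1.
Check: (5/17) = -1 by Zolotarev.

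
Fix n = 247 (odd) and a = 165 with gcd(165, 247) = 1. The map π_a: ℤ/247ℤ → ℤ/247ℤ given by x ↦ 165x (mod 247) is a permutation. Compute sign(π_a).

Orbit of 81 under x↦165x: [81, 27, 9, 3, 1, 165, 55]… (length divides ord_247(165)).
Cycle lengths of π_165 on ℤ/247ℤ: [18, 18, 18, 18, 18, 18, 18, 18, 18, 18, 18, 18, 18, 3, 3, 3, 3, 1]; 18 cycles in total.
With 18 cycles on 247 points, sign = (−1)^{247−18} = -1.
(165|247)_J = -1 (Zolotarev's lemma cross-check).

-1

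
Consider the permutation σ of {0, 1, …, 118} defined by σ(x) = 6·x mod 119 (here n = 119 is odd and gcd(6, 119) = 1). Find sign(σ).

Start at x=48: 48 → 50 → 62 → 15 → 90 → 64 → 27 → … (one orbit).
Decompose π into cycles: lengths [16, 16, 16, 16, 16, 16, 16, 2, 2, 2, 1] (11 cycles, including the fixed point 0).
Σ(ℓ_i−1) = 119−11 = 108; sign = (−1)^108 = +1.
The Jacobi symbol (6|119) = +1 (Zolotarev) agrees.

+1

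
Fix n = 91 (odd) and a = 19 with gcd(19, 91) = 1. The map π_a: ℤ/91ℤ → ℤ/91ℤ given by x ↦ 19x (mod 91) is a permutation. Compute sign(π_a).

Start at x=64: 64 → 33 → 81 → 83 → 30 → 24 → 1 → … (one orbit).
Cycle lengths of π_19 on ℤ/91ℤ: [12, 12, 12, 12, 12, 12, 12, 6, 1]; 9 cycles in total.
91 − 9 = 82 transpositions; sign(π) = (−1)^82 = +1.

+1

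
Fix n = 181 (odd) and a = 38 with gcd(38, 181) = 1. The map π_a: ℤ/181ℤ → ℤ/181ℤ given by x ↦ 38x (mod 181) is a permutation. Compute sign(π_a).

+1

Orbit of 65 under x↦38x: [65, 117, 102, 75, 135, 62, 3]… (length divides ord_181(38)).
Cycle type of π: 45×4 + 1; total 5 cycles.
With 5 cycles on 181 points, sign = (−1)^{181−5} = +1.
Check: (38/181) = +1 by Zolotarev.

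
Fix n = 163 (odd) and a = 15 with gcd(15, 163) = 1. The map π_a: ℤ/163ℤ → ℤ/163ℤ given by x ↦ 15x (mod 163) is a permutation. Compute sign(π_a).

Trace 24: π^k(24) = [24, 34, 21, 152, 161, 133, 39] for k=0..6.
Decompose π into cycles: lengths [81, 81, 1] (3 cycles, including the fixed point 0).
With 3 cycles on 163 points, sign = (−1)^{163−3} = +1.
Check: (15/163) = +1 by Zolotarev.

+1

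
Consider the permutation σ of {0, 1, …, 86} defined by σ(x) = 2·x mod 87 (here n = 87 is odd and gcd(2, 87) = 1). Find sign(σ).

Orbit of 7 under x↦2x: [7, 14, 28, 56, 25, 50, 13]… (length divides ord_87(2)).
π_2 has 5 disjoint cycles with lengths [28, 28, 28, 2, 1] on {0,…,86}.
With 5 cycles on 87 points, sign = (−1)^{87−5} = +1.
(2|87)_J = +1 (Zolotarev's lemma cross-check).

+1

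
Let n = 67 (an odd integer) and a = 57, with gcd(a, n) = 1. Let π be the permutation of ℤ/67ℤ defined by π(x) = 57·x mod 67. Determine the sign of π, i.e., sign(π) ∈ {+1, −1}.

Start at x=52: 52 → 16 → 41 → 59 → 13 → 4 → 27 → … (one orbit).
Decompose π into cycles: lengths [66, 1] (2 cycles, including the fixed point 0).
Σ(ℓ_i−1) = 67−2 = 65; sign = (−1)^65 = -1.
(57|67)_J = -1 (Zolotarev's lemma cross-check).

-1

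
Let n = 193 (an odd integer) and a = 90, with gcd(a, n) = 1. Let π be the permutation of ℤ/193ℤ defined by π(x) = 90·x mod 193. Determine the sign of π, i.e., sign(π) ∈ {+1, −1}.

Start at x=137: 137 → 171 → 143 → 132 → 107 → 173 → 130 → … (one orbit).
Cycle type of π: 192 + 1; total 2 cycles.
Σ(ℓ_i−1) = 193−2 = 191; sign = (−1)^191 = -1.
Via Zolotarev, sign(π_{90}) = (90|193) = -1.

-1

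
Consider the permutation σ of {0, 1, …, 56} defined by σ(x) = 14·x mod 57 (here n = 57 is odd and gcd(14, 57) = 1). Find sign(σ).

+1

Orbit of 53 under x↦14x: [53, 1, 14, 25, 8, 55, 29]… (length divides ord_57(14)).
π_14 has 5 disjoint cycles with lengths [18, 18, 18, 2, 1] on {0,…,56}.
Σ(ℓ_i−1) = 57−5 = 52; sign = (−1)^52 = +1.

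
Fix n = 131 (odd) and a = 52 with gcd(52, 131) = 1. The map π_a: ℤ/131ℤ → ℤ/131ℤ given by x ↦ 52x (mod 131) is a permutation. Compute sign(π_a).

Trace 60: π^k(60) = [60, 107, 62, 80, 99, 39, 63] for k=0..6.
Cycle lengths of π_52 on ℤ/131ℤ: [13, 13, 13, 13, 13, 13, 13, 13, 13, 13, 1]; 11 cycles in total.
131 − 11 = 120 transpositions; sign(π) = (−1)^120 = +1.

+1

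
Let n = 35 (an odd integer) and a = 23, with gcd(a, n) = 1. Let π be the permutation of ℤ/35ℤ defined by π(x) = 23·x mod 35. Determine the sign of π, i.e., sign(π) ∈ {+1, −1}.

Start at x=29: 29 → 2 → 11 → 8 → 9 → 32 → 1 → … (one orbit).
Decompose π into cycles: lengths [12, 12, 4, 3, 3, 1] (6 cycles, including the fixed point 0).
6 cycles on 35: each ℓ→(−1)^(ℓ−1), product (−1)^29 = -1.
Check: (23/35) = -1 by Zolotarev.

-1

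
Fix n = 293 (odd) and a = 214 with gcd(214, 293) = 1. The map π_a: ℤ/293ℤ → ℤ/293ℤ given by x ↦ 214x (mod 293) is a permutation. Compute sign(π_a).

Trace 119: π^k(119) = [119, 268, 217, 144, 51, 73, 93] for k=0..6.
The orbit structure of x ↦ 214x mod 293: 2 orbits of sizes [292, 1].
293 − 2 = 291 transpositions; sign(π) = (−1)^291 = -1.
(214|293)_J = -1 (Zolotarev's lemma cross-check).

-1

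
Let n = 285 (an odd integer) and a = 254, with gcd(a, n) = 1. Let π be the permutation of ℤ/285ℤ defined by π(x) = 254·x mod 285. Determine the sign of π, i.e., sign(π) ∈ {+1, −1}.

-1

Start at x=106: 106 → 134 → 121 → 239 → 1 → 254 → 106 (one orbit).
The orbit structure of x ↦ 254x mod 285: 56 orbits of sizes [6, 6, 6, 6, 6, 6, 6, 6, 6, 6, 6, 6, 6, 6, 6, 6, 6, 6, 6, 6, 6, 6, 6, 6, 6, 6, 6, 6, 6, 6, 6, 6, 6, 6, 6, 6, 6, 6, 6, 6, 6, 6, 3, 3, 3, 3, 3, 3, 2, 2, 2, 2, 2, 2, 2, 1].
sign(π) = (−1)^{n − #cycles} = (−1)^{285−56} = (−1)^229 = -1.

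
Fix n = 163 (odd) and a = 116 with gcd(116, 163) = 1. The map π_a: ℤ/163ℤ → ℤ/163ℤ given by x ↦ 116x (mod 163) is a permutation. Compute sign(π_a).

-1

Trace 87: π^k(87) = [87, 149, 6, 44, 51, 48, 26] for k=0..6.
Cycle lengths of π_116 on ℤ/163ℤ: [162, 1]; 2 cycles in total.
With 2 cycles on 163 points, sign = (−1)^{163−2} = -1.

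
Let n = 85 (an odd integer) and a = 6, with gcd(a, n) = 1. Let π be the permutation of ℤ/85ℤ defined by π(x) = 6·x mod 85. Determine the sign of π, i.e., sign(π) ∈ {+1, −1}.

Start at x=11: 11 → 66 → 56 → 81 → 61 → 26 → 71 → … (one orbit).
Cycle type of π: 16×5 + 1×5; total 10 cycles.
sign(π) = (−1)^{n − #cycles} = (−1)^{85−10} = (−1)^75 = -1.
Zolotarev: (6|85) = -1, matching the cycle-count sign.

-1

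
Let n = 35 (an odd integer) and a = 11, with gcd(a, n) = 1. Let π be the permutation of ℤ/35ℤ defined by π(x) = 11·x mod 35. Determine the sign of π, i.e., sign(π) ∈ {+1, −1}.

+1

Start at x=11: 11 → 16 → 1 → 11 (one orbit).
π_11 has 15 disjoint cycles with lengths [3, 3, 3, 3, 3, 3, 3, 3, 3, 3, 1, 1, 1, 1, 1] on {0,…,34}.
Σ(ℓ_i−1) = 35−15 = 20; sign = (−1)^20 = +1.
Zolotarev: (11|35) = +1, matching the cycle-count sign.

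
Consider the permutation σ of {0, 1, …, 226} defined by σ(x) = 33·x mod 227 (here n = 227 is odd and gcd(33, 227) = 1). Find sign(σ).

+1

Start at x=9: 9 → 70 → 40 → 185 → 203 → 116 → 196 → … (one orbit).
3 cycles of lengths [113, 113, 1].
Σ(ℓ_i−1) = 227−3 = 224; sign = (−1)^224 = +1.
Via Zolotarev, sign(π_{33}) = (33|227) = +1.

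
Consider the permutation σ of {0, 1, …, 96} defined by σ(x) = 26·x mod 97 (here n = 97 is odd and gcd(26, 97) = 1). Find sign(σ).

-1

Orbit of 33 under x↦26x: [33, 82, 95, 45, 6, 59, 79]… (length divides ord_97(26)).
2 cycles of lengths [96, 1].
Σ(ℓ_i−1) = 97−2 = 95; sign = (−1)^95 = -1.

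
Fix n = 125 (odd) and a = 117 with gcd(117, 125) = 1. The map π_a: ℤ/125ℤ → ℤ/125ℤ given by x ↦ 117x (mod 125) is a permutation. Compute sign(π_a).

Start at x=83: 83 → 86 → 62 → 4 → 93 → 6 → 77 → … (one orbit).
Cycle lengths of π_117 on ℤ/125ℤ: [100, 20, 4, 1]; 4 cycles in total.
With 4 cycles on 125 points, sign = (−1)^{125−4} = -1.
Via Zolotarev, sign(π_{117}) = (117|125) = -1.

-1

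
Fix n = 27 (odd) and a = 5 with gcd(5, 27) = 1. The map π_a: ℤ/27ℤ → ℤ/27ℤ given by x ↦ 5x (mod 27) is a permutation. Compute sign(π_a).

-1

Trace 8: π^k(8) = [8, 13, 11, 1, 5, 25, 17] for k=0..6.
4 cycles of lengths [18, 6, 2, 1].
27 − 4 = 23 transpositions; sign(π) = (−1)^23 = -1.
Via Zolotarev, sign(π_{5}) = (5|27) = -1.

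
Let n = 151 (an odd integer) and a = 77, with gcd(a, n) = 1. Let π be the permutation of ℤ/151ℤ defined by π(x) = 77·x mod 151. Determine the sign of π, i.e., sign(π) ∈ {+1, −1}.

Trace 12: π^k(12) = [12, 18, 27, 116, 23, 110, 14] for k=0..6.
Cycle type of π: 150 + 1; total 2 cycles.
2 cycles on 151: each ℓ→(−1)^(ℓ−1), product (−1)^149 = -1.

-1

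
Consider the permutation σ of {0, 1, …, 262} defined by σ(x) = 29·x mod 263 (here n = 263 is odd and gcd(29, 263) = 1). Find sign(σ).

-1

Start at x=72: 72 → 247 → 62 → 220 → 68 → 131 → 117 → … (one orbit).
π_29 has 2 disjoint cycles with lengths [262, 1] on {0,…,262}.
n − c = 263 − 2 = 261; sign = (−1)^261 = -1.
Zolotarev: (29|263) = -1, matching the cycle-count sign.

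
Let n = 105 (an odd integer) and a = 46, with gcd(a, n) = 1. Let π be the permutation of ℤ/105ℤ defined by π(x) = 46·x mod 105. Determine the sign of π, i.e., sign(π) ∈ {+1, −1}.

+1

Orbit of 46 under x↦46x: [46, 16, 1]… (length divides ord_105(46)).
The orbit structure of x ↦ 46x mod 105: 45 orbits of sizes [3, 3, 3, 3, 3, 3, 3, 3, 3, 3, 3, 3, 3, 3, 3, 3, 3, 3, 3, 3, 3, 3, 3, 3, 3, 3, 3, 3, 3, 3, 1, 1, 1, 1, 1, 1, 1, 1, 1, 1, 1, 1, 1, 1, 1].
Σ(ℓ_i−1) = 105−45 = 60; sign = (−1)^60 = +1.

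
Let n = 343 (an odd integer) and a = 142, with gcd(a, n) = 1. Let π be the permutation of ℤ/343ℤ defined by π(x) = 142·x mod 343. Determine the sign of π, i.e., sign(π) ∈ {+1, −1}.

Orbit of 331 under x↦142x: [331, 11, 190, 226, 193, 309, 317]… (length divides ord_343(142)).
Cycle type of π: 147×2 + 21×2 + 3×2 + 1; total 7 cycles.
sign(π) = (−1)^{n − #cycles} = (−1)^{343−7} = (−1)^336 = +1.
The Jacobi symbol (142|343) = +1 (Zolotarev) agrees.

+1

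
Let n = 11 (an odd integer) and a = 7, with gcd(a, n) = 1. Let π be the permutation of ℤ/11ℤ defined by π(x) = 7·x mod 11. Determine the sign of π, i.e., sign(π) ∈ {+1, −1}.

Trace 10: π^k(10) = [10, 4, 6, 9, 8, 1, 7] for k=0..6.
Decompose π into cycles: lengths [10, 1] (2 cycles, including the fixed point 0).
n − c = 11 − 2 = 9; sign = (−1)^9 = -1.
Zolotarev: (7|11) = -1, matching the cycle-count sign.

-1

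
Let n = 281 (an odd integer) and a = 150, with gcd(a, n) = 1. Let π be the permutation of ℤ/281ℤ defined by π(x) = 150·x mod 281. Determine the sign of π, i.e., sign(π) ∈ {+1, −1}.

Start at x=167: 167 → 41 → 249 → 258 → 203 → 102 → 126 → … (one orbit).
π_150 has 2 disjoint cycles with lengths [280, 1] on {0,…,280}.
Σ(ℓ_i−1) = 281−2 = 279; sign = (−1)^279 = -1.
Zolotarev: (150|281) = -1, matching the cycle-count sign.

-1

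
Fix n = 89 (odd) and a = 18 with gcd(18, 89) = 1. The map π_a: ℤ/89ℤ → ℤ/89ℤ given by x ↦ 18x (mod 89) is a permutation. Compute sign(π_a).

Trace 88: π^k(88) = [88, 71, 32, 42, 44, 80, 16] for k=0..6.
π_18 has 3 disjoint cycles with lengths [44, 44, 1] on {0,…,88}.
Σ(ℓ_i−1) = 89−3 = 86; sign = (−1)^86 = +1.
Check: (18/89) = +1 by Zolotarev.

+1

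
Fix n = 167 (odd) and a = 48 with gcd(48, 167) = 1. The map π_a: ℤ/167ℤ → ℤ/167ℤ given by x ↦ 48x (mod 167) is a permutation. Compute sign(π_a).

Orbit of 144 under x↦48x: [144, 65, 114, 128, 132, 157, 21]… (length divides ord_167(48)).
The orbit structure of x ↦ 48x mod 167: 3 orbits of sizes [83, 83, 1].
Σ(ℓ_i−1) = 167−3 = 164; sign = (−1)^164 = +1.

+1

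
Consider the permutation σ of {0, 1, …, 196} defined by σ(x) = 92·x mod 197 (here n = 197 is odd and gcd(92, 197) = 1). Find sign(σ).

Orbit of 156 under x↦92x: [156, 168, 90, 6, 158, 155, 76]… (length divides ord_197(92)).
Cycle lengths of π_92 on ℤ/197ℤ: [98, 98, 1]; 3 cycles in total.
sign(π) = (−1)^{n − #cycles} = (−1)^{197−3} = (−1)^194 = +1.

+1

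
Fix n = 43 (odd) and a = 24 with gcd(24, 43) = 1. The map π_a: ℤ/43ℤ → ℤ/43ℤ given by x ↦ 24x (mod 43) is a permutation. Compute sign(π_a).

Trace 1: π^k(1) = [1, 24, 17, 21, 31, 13, 11] for k=0..6.
Cycle type of π: 21×2 + 1; total 3 cycles.
With 3 cycles on 43 points, sign = (−1)^{43−3} = +1.
Zolotarev: (24|43) = +1, matching the cycle-count sign.

+1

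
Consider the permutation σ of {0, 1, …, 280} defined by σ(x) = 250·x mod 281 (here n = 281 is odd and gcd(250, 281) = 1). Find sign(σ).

Start at x=140: 140 → 156 → 222 → 143 → 63 → 14 → 128 → … (one orbit).
Cycle lengths of π_250 on ℤ/281ℤ: [140, 140, 1]; 3 cycles in total.
With 3 cycles on 281 points, sign = (−1)^{281−3} = +1.

+1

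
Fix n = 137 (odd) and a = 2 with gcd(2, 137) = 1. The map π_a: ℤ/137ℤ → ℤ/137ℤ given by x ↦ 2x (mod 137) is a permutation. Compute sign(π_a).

Start at x=122: 122 → 107 → 77 → 17 → 34 → 68 → 136 → … (one orbit).
Decompose π into cycles: lengths [68, 68, 1] (3 cycles, including the fixed point 0).
With 3 cycles on 137 points, sign = (−1)^{137−3} = +1.
Via Zolotarev, sign(π_{2}) = (2|137) = +1.

+1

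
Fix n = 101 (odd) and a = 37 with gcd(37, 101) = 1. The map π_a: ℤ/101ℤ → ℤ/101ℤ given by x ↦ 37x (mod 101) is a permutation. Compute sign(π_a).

+1

Start at x=19: 19 → 97 → 54 → 79 → 95 → 81 → 68 → … (one orbit).
5 cycles of lengths [25, 25, 25, 25, 1].
With 5 cycles on 101 points, sign = (−1)^{101−5} = +1.
Zolotarev: (37|101) = +1, matching the cycle-count sign.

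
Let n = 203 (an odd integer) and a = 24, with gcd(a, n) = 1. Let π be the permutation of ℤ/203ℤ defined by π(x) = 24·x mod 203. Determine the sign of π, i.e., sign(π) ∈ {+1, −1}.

Orbit of 20 under x↦24x: [20, 74, 152, 197, 59, 198, 83]… (length divides ord_203(24)).
The orbit structure of x ↦ 24x mod 203: 10 orbits of sizes [42, 42, 42, 42, 7, 7, 7, 7, 6, 1].
203 − 10 = 193 transpositions; sign(π) = (−1)^193 = -1.
(24|203)_J = -1 (Zolotarev's lemma cross-check).

-1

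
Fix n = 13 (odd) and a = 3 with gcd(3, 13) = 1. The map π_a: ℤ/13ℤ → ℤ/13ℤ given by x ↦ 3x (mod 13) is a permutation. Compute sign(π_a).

+1

Start at x=9: 9 → 1 → 3 → 9 (one orbit).
The orbit structure of x ↦ 3x mod 13: 5 orbits of sizes [3, 3, 3, 3, 1].
5 cycles on 13: each ℓ→(−1)^(ℓ−1), product (−1)^8 = +1.
(3|13)_J = +1 (Zolotarev's lemma cross-check).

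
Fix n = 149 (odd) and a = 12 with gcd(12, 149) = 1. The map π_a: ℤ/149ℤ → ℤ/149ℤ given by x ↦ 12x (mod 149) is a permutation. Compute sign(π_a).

-1

Orbit of 130 under x↦12x: [130, 70, 95, 97, 121, 111, 140]… (length divides ord_149(12)).
Cycle lengths of π_12 on ℤ/149ℤ: [148, 1]; 2 cycles in total.
n − c = 149 − 2 = 147; sign = (−1)^147 = -1.
Check: (12/149) = -1 by Zolotarev.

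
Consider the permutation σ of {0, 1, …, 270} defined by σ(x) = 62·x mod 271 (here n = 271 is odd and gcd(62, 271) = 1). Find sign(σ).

Start at x=265: 265 → 170 → 242 → 99 → 176 → 72 → 128 → … (one orbit).
Cycle type of π: 135×2 + 1; total 3 cycles.
3 cycles on 271: each ℓ→(−1)^(ℓ−1), product (−1)^268 = +1.
Via Zolotarev, sign(π_{62}) = (62|271) = +1.

+1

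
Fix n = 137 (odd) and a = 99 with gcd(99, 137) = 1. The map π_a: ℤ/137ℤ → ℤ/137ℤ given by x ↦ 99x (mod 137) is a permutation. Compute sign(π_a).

+1

Orbit of 119 under x↦99x: [119, 136, 38, 63, 72, 4, 122]… (length divides ord_137(99)).
The orbit structure of x ↦ 99x mod 137: 5 orbits of sizes [34, 34, 34, 34, 1].
137 − 5 = 132 transpositions; sign(π) = (−1)^132 = +1.
(99|137)_J = +1 (Zolotarev's lemma cross-check).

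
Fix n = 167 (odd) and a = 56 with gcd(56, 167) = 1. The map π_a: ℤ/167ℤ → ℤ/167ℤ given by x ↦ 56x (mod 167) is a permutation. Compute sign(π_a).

+1

Start at x=64: 64 → 77 → 137 → 157 → 108 → 36 → 12 → … (one orbit).
3 cycles of lengths [83, 83, 1].
Σ(ℓ_i−1) = 167−3 = 164; sign = (−1)^164 = +1.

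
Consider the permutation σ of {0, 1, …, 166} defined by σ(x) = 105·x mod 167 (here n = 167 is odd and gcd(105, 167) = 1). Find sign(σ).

Trace 47: π^k(47) = [47, 92, 141, 109, 89, 160, 100] for k=0..6.
Cycle lengths of π_105 on ℤ/167ℤ: [166, 1]; 2 cycles in total.
2 cycles on 167: each ℓ→(−1)^(ℓ−1), product (−1)^165 = -1.
Via Zolotarev, sign(π_{105}) = (105|167) = -1.

-1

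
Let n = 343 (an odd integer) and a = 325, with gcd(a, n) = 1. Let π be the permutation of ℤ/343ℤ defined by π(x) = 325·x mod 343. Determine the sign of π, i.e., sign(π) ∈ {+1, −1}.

-1

Orbit of 342 under x↦325x: [342, 18, 19, 1, 325, 324]… (length divides ord_343(325)).
Decompose π into cycles: lengths [6, 6, 6, 6, 6, 6, 6, 6, 6, 6, 6, 6, 6, 6, 6, 6, 6, 6, 6, 6, 6, 6, 6, 6, 6, 6, 6, 6, 6, 6, 6, 6, 6, 6, 6, 6, 6, 6, 6, 6, 6, 6, 6, 6, 6, 6, 6, 6, 6, 6, 6, 6, 6, 6, 6, 6, 6, 1] (58 cycles, including the fixed point 0).
With 58 cycles on 343 points, sign = (−1)^{343−58} = -1.
(325|343)_J = -1 (Zolotarev's lemma cross-check).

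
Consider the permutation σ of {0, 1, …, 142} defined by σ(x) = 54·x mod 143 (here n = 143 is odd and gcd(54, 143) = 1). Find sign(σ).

Orbit of 100 under x↦54x: [100, 109, 23, 98, 1, 54, 56]… (length divides ord_143(54)).
Cycle type of π: 12×11 + 2×5 + 1; total 17 cycles.
Σ(ℓ_i−1) = 143−17 = 126; sign = (−1)^126 = +1.
Zolotarev: (54|143) = +1, matching the cycle-count sign.

+1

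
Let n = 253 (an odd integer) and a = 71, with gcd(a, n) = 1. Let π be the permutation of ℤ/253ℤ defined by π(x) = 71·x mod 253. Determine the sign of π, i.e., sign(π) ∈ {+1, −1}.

Start at x=202: 202 → 174 → 210 → 236 → 58 → 70 → 163 → … (one orbit).
Decompose π into cycles: lengths [55, 55, 55, 55, 11, 11, 5, 5, 1] (9 cycles, including the fixed point 0).
n − c = 253 − 9 = 244; sign = (−1)^244 = +1.
Check: (71/253) = +1 by Zolotarev.

+1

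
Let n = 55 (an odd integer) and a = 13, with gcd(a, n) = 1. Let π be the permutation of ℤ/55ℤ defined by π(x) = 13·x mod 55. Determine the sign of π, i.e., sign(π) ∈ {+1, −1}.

Start at x=36: 36 → 28 → 34 → 2 → 26 → 8 → 49 → … (one orbit).
Decompose π into cycles: lengths [20, 20, 10, 4, 1] (5 cycles, including the fixed point 0).
With 5 cycles on 55 points, sign = (−1)^{55−5} = +1.

+1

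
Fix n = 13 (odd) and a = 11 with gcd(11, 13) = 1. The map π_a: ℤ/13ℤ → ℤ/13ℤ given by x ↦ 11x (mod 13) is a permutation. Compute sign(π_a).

Trace 3: π^k(3) = [3, 7, 12, 2, 9, 8, 10] for k=0..6.
Decompose π into cycles: lengths [12, 1] (2 cycles, including the fixed point 0).
13 − 2 = 11 transpositions; sign(π) = (−1)^11 = -1.

-1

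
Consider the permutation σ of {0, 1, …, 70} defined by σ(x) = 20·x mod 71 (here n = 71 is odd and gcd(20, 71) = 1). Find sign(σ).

+1

Orbit of 20 under x↦20x: [20, 45, 48, 37, 30, 32, 1]… (length divides ord_71(20)).
Cycle lengths of π_20 on ℤ/71ℤ: [7, 7, 7, 7, 7, 7, 7, 7, 7, 7, 1]; 11 cycles in total.
Σ(ℓ_i−1) = 71−11 = 60; sign = (−1)^60 = +1.
Via Zolotarev, sign(π_{20}) = (20|71) = +1.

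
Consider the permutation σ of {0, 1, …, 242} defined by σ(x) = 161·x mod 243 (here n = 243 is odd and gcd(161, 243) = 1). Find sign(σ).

-1

Trace 80: π^k(80) = [80, 1, 161, 163, 242, 82] for k=0..5.
The orbit structure of x ↦ 161x mod 243: 68 orbits of sizes [6, 6, 6, 6, 6, 6, 6, 6, 6, 6, 6, 6, 6, 6, 6, 6, 6, 6, 6, 6, 6, 6, 6, 6, 6, 6, 6, 2, 2, 2, 2, 2, 2, 2, 2, 2, 2, 2, 2, 2, 2, 2, 2, 2, 2, 2, 2, 2, 2, 2, 2, 2, 2, 2, 2, 2, 2, 2, 2, 2, 2, 2, 2, 2, 2, 2, 2, 1].
243 − 68 = 175 transpositions; sign(π) = (−1)^175 = -1.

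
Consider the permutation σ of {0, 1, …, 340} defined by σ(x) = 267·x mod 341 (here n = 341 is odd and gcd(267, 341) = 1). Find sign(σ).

Orbit of 317 under x↦267x: [317, 71, 202, 56, 289, 97, 324]… (length divides ord_341(267)).
25 cycles of lengths [15, 15, 15, 15, 15, 15, 15, 15, 15, 15, 15, 15, 15, 15, 15, 15, 15, 15, 15, 15, 15, 15, 5, 5, 1].
Σ(ℓ_i−1) = 341−25 = 316; sign = (−1)^316 = +1.

+1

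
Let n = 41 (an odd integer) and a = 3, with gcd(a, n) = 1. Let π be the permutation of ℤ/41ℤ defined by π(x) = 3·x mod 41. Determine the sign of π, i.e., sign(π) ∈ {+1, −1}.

Trace 38: π^k(38) = [38, 32, 14, 1, 3, 9, 27] for k=0..6.
π_3 has 6 disjoint cycles with lengths [8, 8, 8, 8, 8, 1] on {0,…,40}.
With 6 cycles on 41 points, sign = (−1)^{41−6} = -1.

-1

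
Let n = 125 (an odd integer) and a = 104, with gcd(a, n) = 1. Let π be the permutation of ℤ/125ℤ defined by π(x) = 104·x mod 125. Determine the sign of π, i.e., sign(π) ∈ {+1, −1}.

+1

Trace 4: π^k(4) = [4, 41, 14, 81, 49, 96, 109] for k=0..6.
π_104 has 7 disjoint cycles with lengths [50, 50, 10, 10, 2, 2, 1] on {0,…,124}.
7 cycles on 125: each ℓ→(−1)^(ℓ−1), product (−1)^118 = +1.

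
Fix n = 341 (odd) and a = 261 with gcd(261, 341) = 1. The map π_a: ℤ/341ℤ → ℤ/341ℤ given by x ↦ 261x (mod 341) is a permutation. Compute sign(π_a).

+1

Start at x=56: 56 → 294 → 9 → 303 → 312 → 274 → 245 → … (one orbit).
Decompose π into cycles: lengths [30, 30, 30, 30, 30, 30, 30, 30, 30, 30, 30, 10, 1] (13 cycles, including the fixed point 0).
13 cycles on 341: each ℓ→(−1)^(ℓ−1), product (−1)^328 = +1.
Zolotarev: (261|341) = +1, matching the cycle-count sign.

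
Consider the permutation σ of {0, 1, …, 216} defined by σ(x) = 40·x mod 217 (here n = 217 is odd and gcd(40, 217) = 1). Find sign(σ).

Orbit of 78 under x↦40x: [78, 82, 25, 132, 72, 59, 190]… (length divides ord_217(40)).
10 cycles of lengths [30, 30, 30, 30, 30, 30, 15, 15, 6, 1].
n − c = 217 − 10 = 207; sign = (−1)^207 = -1.
Via Zolotarev, sign(π_{40}) = (40|217) = -1.

-1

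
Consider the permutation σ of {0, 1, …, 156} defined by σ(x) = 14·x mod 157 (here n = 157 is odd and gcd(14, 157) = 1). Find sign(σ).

+1

Start at x=14: 14 → 39 → 75 → 108 → 99 → 130 → 93 → … (one orbit).
Cycle type of π: 13×12 + 1; total 13 cycles.
n − c = 157 − 13 = 144; sign = (−1)^144 = +1.
Via Zolotarev, sign(π_{14}) = (14|157) = +1.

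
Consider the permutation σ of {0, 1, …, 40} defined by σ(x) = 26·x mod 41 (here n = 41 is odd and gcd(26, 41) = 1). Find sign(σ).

Trace 19: π^k(19) = [19, 2, 11, 40, 15, 21, 13] for k=0..6.
The orbit structure of x ↦ 26x mod 41: 2 orbits of sizes [40, 1].
n − c = 41 − 2 = 39; sign = (−1)^39 = -1.
Via Zolotarev, sign(π_{26}) = (26|41) = -1.

-1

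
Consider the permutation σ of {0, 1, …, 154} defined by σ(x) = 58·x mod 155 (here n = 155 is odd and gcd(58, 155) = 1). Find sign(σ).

+1

Trace 147: π^k(147) = [147, 1, 58, 109, 122, 101, 123] for k=0..6.
11 cycles of lengths [20, 20, 20, 20, 20, 20, 10, 10, 10, 4, 1].
155 − 11 = 144 transpositions; sign(π) = (−1)^144 = +1.
The Jacobi symbol (58|155) = +1 (Zolotarev) agrees.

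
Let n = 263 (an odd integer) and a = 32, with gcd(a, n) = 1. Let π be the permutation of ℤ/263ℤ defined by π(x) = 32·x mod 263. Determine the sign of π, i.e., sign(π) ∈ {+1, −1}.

+1

Trace 234: π^k(234) = [234, 124, 23, 210, 145, 169, 148] for k=0..6.
3 cycles of lengths [131, 131, 1].
Σ(ℓ_i−1) = 263−3 = 260; sign = (−1)^260 = +1.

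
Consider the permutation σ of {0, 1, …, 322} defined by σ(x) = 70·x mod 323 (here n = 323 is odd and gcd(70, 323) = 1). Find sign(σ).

Start at x=8: 8 → 237 → 117 → 115 → 298 → 188 → 240 → … (one orbit).
8 cycles of lengths [72, 72, 72, 72, 18, 8, 8, 1].
8 cycles on 323: each ℓ→(−1)^(ℓ−1), product (−1)^315 = -1.
Zolotarev: (70|323) = -1, matching the cycle-count sign.

-1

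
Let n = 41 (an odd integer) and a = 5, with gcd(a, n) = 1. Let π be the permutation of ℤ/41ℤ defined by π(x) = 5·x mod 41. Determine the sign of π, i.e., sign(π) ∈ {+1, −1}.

+1

Orbit of 21 under x↦5x: [21, 23, 33, 1, 5, 25, 2]… (length divides ord_41(5)).
Cycle type of π: 20×2 + 1; total 3 cycles.
Σ(ℓ_i−1) = 41−3 = 38; sign = (−1)^38 = +1.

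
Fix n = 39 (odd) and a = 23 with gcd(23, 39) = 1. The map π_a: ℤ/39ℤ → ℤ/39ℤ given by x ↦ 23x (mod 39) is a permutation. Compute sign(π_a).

-1

Trace 17: π^k(17) = [17, 1, 23, 22, 38, 16] for k=0..5.
Cycle type of π: 6×6 + 2 + 1; total 8 cycles.
8 cycles on 39: each ℓ→(−1)^(ℓ−1), product (−1)^31 = -1.
(23|39)_J = -1 (Zolotarev's lemma cross-check).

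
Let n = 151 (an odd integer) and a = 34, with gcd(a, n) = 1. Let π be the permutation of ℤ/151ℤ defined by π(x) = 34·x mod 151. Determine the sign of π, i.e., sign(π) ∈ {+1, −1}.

Orbit of 22 under x↦34x: [22, 144, 64, 62, 145, 98, 10]… (length divides ord_151(34)).
3 cycles of lengths [75, 75, 1].
3 cycles on 151: each ℓ→(−1)^(ℓ−1), product (−1)^148 = +1.
The Jacobi symbol (34|151) = +1 (Zolotarev) agrees.

+1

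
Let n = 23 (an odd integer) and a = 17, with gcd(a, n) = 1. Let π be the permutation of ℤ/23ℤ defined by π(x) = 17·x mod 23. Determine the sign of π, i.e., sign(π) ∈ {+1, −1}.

Trace 17: π^k(17) = [17, 13, 14, 8, 21, 12, 20] for k=0..6.
Cycle type of π: 22 + 1; total 2 cycles.
sign(π) = (−1)^{n − #cycles} = (−1)^{23−2} = (−1)^21 = -1.

-1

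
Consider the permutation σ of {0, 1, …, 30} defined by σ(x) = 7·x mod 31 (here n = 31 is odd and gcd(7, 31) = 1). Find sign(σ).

Start at x=5: 5 → 4 → 28 → 10 → 8 → 25 → 20 → … (one orbit).
π_7 has 3 disjoint cycles with lengths [15, 15, 1] on {0,…,30}.
With 3 cycles on 31 points, sign = (−1)^{31−3} = +1.

+1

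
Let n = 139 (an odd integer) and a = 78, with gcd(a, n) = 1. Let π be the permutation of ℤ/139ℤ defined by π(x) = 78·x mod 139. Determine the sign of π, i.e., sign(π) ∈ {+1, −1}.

Trace 78: π^k(78) = [78, 107, 6, 51, 86, 36, 28] for k=0..6.
3 cycles of lengths [69, 69, 1].
n − c = 139 − 3 = 136; sign = (−1)^136 = +1.
(78|139)_J = +1 (Zolotarev's lemma cross-check).

+1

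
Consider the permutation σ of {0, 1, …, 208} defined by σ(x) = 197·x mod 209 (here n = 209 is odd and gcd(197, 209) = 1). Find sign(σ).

-1

Start at x=87: 87 → 1 → 197 → 144 → 153 → 45 → 87 (one orbit).
42 cycles of lengths [6, 6, 6, 6, 6, 6, 6, 6, 6, 6, 6, 6, 6, 6, 6, 6, 6, 6, 6, 6, 6, 6, 6, 6, 6, 6, 6, 6, 6, 6, 3, 3, 3, 3, 3, 3, 2, 2, 2, 2, 2, 1].
n − c = 209 − 42 = 167; sign = (−1)^167 = -1.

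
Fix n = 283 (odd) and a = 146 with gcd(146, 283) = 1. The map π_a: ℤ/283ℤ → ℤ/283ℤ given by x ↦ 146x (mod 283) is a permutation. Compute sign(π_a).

Trace 145: π^k(145) = [145, 228, 177, 89, 259, 175, 80] for k=0..6.
Cycle lengths of π_146 on ℤ/283ℤ: [282, 1]; 2 cycles in total.
Σ(ℓ_i−1) = 283−2 = 281; sign = (−1)^281 = -1.

-1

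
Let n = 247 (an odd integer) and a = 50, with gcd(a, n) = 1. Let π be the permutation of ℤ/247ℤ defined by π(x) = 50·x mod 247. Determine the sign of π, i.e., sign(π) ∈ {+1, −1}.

Trace 151: π^k(151) = [151, 140, 84, 1, 50, 30, 18] for k=0..6.
π_50 has 23 disjoint cycles with lengths [12, 12, 12, 12, 12, 12, 12, 12, 12, 12, 12, 12, 12, 12, 12, 12, 12, 12, 12, 6, 6, 6, 1] on {0,…,246}.
With 23 cycles on 247 points, sign = (−1)^{247−23} = +1.
The Jacobi symbol (50|247) = +1 (Zolotarev) agrees.

+1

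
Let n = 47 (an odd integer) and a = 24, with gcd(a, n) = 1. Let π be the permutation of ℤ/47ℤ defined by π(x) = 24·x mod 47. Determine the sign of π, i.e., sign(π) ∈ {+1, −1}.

Start at x=32: 32 → 16 → 8 → 4 → 2 → 1 → 24 → … (one orbit).
The orbit structure of x ↦ 24x mod 47: 3 orbits of sizes [23, 23, 1].
sign(π) = (−1)^{n − #cycles} = (−1)^{47−3} = (−1)^44 = +1.
(24|47)_J = +1 (Zolotarev's lemma cross-check).

+1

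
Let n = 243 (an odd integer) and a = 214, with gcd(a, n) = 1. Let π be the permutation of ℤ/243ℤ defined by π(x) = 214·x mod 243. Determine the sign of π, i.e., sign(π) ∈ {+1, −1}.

+1

Start at x=199: 199 → 61 → 175 → 28 → 160 → 220 → 181 → … (one orbit).
Cycle lengths of π_214 on ℤ/243ℤ: [81, 81, 27, 27, 9, 9, 3, 3, 1, 1, 1]; 11 cycles in total.
11 cycles on 243: each ℓ→(−1)^(ℓ−1), product (−1)^232 = +1.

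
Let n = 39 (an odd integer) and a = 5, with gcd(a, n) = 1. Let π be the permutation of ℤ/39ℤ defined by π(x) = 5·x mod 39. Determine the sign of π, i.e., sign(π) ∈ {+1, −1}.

+1

Start at x=1: 1 → 5 → 25 → 8 → 1 (one orbit).
Decompose π into cycles: lengths [4, 4, 4, 4, 4, 4, 4, 4, 4, 2, 1] (11 cycles, including the fixed point 0).
n − c = 39 − 11 = 28; sign = (−1)^28 = +1.
Via Zolotarev, sign(π_{5}) = (5|39) = +1.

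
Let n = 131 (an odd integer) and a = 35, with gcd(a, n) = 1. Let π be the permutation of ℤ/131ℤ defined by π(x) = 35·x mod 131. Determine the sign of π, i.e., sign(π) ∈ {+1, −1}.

+1

Orbit of 99 under x↦35x: [99, 59, 100, 94, 15, 1, 35]… (length divides ord_131(35)).
Cycle lengths of π_35 on ℤ/131ℤ: [65, 65, 1]; 3 cycles in total.
sign(π) = (−1)^{n − #cycles} = (−1)^{131−3} = (−1)^128 = +1.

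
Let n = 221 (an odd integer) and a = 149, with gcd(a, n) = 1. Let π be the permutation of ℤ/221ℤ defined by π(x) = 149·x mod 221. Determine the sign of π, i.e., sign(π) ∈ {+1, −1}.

Start at x=132: 132 → 220 → 72 → 120 → 200 → 186 → 89 → … (one orbit).
Cycle lengths of π_149 on ℤ/221ℤ: [12, 12, 12, 12, 12, 12, 12, 12, 12, 12, 12, 12, 12, 12, 12, 12, 12, 4, 4, 4, 4, 1]; 22 cycles in total.
22 cycles on 221: each ℓ→(−1)^(ℓ−1), product (−1)^199 = -1.

-1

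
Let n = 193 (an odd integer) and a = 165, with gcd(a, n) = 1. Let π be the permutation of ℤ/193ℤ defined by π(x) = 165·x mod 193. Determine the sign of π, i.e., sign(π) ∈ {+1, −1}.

Orbit of 189 under x↦165x: [189, 112, 145, 186, 3, 109, 36]… (length divides ord_193(165)).
Cycle type of π: 48×4 + 1; total 5 cycles.
n − c = 193 − 5 = 188; sign = (−1)^188 = +1.
Zolotarev: (165|193) = +1, matching the cycle-count sign.

+1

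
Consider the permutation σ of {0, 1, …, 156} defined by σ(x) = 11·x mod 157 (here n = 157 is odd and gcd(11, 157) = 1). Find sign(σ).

+1

Start at x=47: 47 → 46 → 35 → 71 → 153 → 113 → 144 → … (one orbit).
π_11 has 5 disjoint cycles with lengths [39, 39, 39, 39, 1] on {0,…,156}.
sign(π) = (−1)^{n − #cycles} = (−1)^{157−5} = (−1)^152 = +1.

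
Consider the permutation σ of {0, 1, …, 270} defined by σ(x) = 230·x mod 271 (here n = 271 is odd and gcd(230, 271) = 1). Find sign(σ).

Trace 100: π^k(100) = [100, 236, 80, 243, 64, 86, 268] for k=0..6.
Cycle lengths of π_230 on ℤ/271ℤ: [90, 90, 90, 1]; 4 cycles in total.
With 4 cycles on 271 points, sign = (−1)^{271−4} = -1.
Check: (230/271) = -1 by Zolotarev.

-1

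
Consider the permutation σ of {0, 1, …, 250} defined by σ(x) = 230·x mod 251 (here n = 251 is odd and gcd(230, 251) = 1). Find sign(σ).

-1

Orbit of 166 under x↦230x: [166, 28, 165, 49, 226, 23, 19]… (length divides ord_251(230)).
2 cycles of lengths [250, 1].
2 cycles on 251: each ℓ→(−1)^(ℓ−1), product (−1)^249 = -1.
(230|251)_J = -1 (Zolotarev's lemma cross-check).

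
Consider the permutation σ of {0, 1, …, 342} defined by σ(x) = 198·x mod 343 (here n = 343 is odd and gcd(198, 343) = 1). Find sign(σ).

+1

Trace 135: π^k(135) = [135, 319, 50, 296, 298, 8, 212] for k=0..6.
π_198 has 7 disjoint cycles with lengths [147, 147, 21, 21, 3, 3, 1] on {0,…,342}.
sign(π) = (−1)^{n − #cycles} = (−1)^{343−7} = (−1)^336 = +1.
Zolotarev: (198|343) = +1, matching the cycle-count sign.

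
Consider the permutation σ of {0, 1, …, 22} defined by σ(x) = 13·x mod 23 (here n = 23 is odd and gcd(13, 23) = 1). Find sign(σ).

+1

Orbit of 12 under x↦13x: [12, 18, 4, 6, 9, 2, 3]… (length divides ord_23(13)).
Decompose π into cycles: lengths [11, 11, 1] (3 cycles, including the fixed point 0).
23 − 3 = 20 transpositions; sign(π) = (−1)^20 = +1.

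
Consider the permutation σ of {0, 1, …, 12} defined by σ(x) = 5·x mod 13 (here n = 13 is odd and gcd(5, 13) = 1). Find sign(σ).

-1

Orbit of 1 under x↦5x: [1, 5, 12, 8]… (length divides ord_13(5)).
π_5 has 4 disjoint cycles with lengths [4, 4, 4, 1] on {0,…,12}.
4 cycles on 13: each ℓ→(−1)^(ℓ−1), product (−1)^9 = -1.
Via Zolotarev, sign(π_{5}) = (5|13) = -1.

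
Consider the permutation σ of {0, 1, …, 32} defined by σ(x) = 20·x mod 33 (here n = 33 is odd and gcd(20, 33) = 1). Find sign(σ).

Start at x=1: 1 → 20 → 4 → 14 → 16 → 23 → 31 → … (one orbit).
6 cycles of lengths [10, 10, 5, 5, 2, 1].
33 − 6 = 27 transpositions; sign(π) = (−1)^27 = -1.
The Jacobi symbol (20|33) = -1 (Zolotarev) agrees.

-1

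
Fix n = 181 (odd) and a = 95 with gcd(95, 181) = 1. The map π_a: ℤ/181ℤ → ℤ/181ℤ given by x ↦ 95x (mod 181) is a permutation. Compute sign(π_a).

Orbit of 31 under x↦95x: [31, 49, 130, 42, 8, 36, 162]… (length divides ord_181(95)).
The orbit structure of x ↦ 95x mod 181: 4 orbits of sizes [60, 60, 60, 1].
With 4 cycles on 181 points, sign = (−1)^{181−4} = -1.

-1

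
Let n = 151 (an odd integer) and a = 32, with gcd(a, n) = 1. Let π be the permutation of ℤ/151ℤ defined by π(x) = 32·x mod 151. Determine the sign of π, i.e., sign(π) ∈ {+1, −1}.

Trace 118: π^k(118) = [118, 1, 32] for k=0..2.
π_32 has 51 disjoint cycles with lengths [3, 3, 3, 3, 3, 3, 3, 3, 3, 3, 3, 3, 3, 3, 3, 3, 3, 3, 3, 3, 3, 3, 3, 3, 3, 3, 3, 3, 3, 3, 3, 3, 3, 3, 3, 3, 3, 3, 3, 3, 3, 3, 3, 3, 3, 3, 3, 3, 3, 3, 1] on {0,…,150}.
151 − 51 = 100 transpositions; sign(π) = (−1)^100 = +1.
(32|151)_J = +1 (Zolotarev's lemma cross-check).

+1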